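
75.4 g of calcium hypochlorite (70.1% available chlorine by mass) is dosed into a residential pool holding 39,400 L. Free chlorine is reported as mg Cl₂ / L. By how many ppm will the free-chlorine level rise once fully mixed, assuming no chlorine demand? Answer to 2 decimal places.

1.34 ppm

Available chlorine delivered: 75.4 g × 0.701 = 52.86 g as Cl₂.
Concentration rise: 52.86 g / 39,400 L = 1.342 mg/L = 1.34 ppm.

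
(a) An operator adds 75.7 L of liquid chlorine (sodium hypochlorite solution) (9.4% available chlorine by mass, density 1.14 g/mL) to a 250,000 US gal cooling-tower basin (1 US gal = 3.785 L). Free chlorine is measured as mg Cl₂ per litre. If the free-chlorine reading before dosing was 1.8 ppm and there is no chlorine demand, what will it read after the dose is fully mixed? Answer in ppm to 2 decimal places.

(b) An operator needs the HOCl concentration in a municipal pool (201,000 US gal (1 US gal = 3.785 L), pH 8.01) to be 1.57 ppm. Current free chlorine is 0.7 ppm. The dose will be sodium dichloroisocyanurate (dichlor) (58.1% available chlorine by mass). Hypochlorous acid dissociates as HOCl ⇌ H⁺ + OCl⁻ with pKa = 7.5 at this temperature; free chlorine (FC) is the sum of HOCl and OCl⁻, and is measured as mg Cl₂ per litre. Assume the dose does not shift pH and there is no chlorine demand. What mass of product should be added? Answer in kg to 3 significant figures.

(a) 10.37 ppm; (b) 7.79 kg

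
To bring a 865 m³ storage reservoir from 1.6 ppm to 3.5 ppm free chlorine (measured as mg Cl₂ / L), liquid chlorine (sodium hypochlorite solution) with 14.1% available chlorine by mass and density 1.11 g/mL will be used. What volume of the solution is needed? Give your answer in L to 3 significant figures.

10.5 L

Volume: 865 m³ = 865,000 L.
Chlorine deficit: 3.5 − 1.6 = 1.9 ppm = 1.9 mg/L as Cl₂.
Cl₂ equivalent needed: 1.9 mg/L × 865,000 L = 1,644,000 mg = 1644 g.
Product at 14.1% available chlorine: 1644 / 0.141 = 11,660 g.
Volume at density 1.11 g/mL: 11,660 g ÷ 1.11 g/mL = 10,500 mL.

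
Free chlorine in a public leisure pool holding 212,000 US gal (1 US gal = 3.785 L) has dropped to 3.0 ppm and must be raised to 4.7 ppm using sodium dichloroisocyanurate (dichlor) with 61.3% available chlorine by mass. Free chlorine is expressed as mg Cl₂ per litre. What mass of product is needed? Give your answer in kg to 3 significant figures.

2.23 kg

Volume: 212,000 US gal × 3.785 L/gal = 802,420 L.
Chlorine deficit: 4.7 − 3.0 = 1.7 ppm = 1.7 mg/L as Cl₂.
Cl₂ equivalent needed: 1.7 mg/L × 802,420 L = 1,364,000 mg = 1364 g.
Product at 61.3% available chlorine: 1364 / 0.613 = 2225 g.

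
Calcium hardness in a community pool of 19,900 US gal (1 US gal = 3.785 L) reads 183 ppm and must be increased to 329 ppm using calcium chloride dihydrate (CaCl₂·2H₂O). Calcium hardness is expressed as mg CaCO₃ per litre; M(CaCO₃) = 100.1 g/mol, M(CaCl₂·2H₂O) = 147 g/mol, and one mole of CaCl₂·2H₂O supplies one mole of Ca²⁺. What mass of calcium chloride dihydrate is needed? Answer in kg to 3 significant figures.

Volume: 19,900 US gal × 3.785 L/gal = 75,322 L.
Hardness to add: (329 − 183) = 146 mg/L as CaCO₃ × 75,322 L = 11,000 g as CaCO₃.
Moles of Ca²⁺ (1 mol Ca²⁺ ≡ 1 mol CaCO₃): 11,000 / 100.1 g/mol = 109.9 mol.
Mass of CaCl₂·2H₂O: 109.9 × 147 = 16,150 g.

16.1 kg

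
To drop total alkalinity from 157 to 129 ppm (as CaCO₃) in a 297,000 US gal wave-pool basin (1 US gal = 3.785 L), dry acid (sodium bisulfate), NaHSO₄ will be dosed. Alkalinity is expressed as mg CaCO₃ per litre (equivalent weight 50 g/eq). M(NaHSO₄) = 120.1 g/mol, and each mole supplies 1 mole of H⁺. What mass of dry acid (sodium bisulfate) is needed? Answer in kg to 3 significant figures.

Volume: 297,000 US gal × 3.785 L/gal = 1,124,145 L.
Alkalinity to neutralize: (157 − 129) = 28 mg/L as CaCO₃ × 1,124,145 L = 31,480 g as CaCO₃.
Equivalents of H⁺ required: 31,480 ÷ 50 g/eq = 629.5 eq = 629.5 mol NaHSO₄.
Mass of NaHSO₄: 629.5 × 120.1 = 75,610 g.

75.6 kg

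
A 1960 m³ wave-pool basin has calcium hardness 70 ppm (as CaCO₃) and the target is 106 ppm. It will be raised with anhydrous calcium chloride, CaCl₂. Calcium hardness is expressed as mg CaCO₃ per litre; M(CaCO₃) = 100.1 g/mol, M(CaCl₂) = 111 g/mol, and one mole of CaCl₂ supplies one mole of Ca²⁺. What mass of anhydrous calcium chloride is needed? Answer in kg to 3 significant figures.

Volume: 1960 m³ = 1,960,000 L.
Hardness to add: (106 − 70) = 36 mg/L as CaCO₃ × 1,960,000 L = 70,560 g as CaCO₃.
Moles of Ca²⁺ (1 mol Ca²⁺ ≡ 1 mol CaCO₃): 70,560 / 100.1 g/mol = 704.9 mol.
Mass of CaCl₂: 704.9 × 111 = 78,240 g.

78.2 kg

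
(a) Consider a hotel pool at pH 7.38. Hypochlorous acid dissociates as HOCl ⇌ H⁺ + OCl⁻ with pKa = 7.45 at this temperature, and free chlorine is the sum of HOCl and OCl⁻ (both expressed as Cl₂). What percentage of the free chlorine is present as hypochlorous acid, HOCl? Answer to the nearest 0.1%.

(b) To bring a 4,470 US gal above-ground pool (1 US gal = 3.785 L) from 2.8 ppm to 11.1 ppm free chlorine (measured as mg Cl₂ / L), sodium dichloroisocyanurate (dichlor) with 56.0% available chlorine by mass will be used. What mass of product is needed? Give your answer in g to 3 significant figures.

(a) [OCl⁻]/[HOCl] = 10^(pH − pKa) = 10^(7.38 − 7.45) = 10^-0.07 = 0.8511.
(a) Fraction as HOCl = 1 / (1 + 0.8511) = 0.5402.

(b) Volume: 4,470 US gal × 3.785 L/gal = 16,919 L.
(b) Chlorine deficit: 11.1 − 2.8 = 8.3 ppm = 8.3 mg/L as Cl₂.
(b) Cl₂ equivalent needed: 8.3 mg/L × 16,919 L = 140,400 mg = 140.4 g.
(b) Product at 56.0% available chlorine: 140.4 / 0.56 = 250.8 g.

(a) 54.0%; (b) 251 g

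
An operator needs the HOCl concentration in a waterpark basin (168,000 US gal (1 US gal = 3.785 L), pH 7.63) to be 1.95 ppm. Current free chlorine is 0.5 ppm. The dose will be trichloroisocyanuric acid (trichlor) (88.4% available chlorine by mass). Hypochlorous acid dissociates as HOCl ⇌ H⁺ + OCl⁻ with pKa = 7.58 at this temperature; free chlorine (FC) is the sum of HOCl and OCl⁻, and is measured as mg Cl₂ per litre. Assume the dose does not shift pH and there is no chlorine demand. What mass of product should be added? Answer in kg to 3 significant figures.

Volume: 168,000 US gal × 3.785 L/gal = 635,880 L.
[OCl⁻]/[HOCl] = 10^(pH − pKa) = 10^(7.63 − 7.58) = 1.122; fraction as HOCl = 1/(1 + 1.122) = 0.4712.
Free chlorine required for 1.95 ppm HOCl: 1.95 / 0.4712 = 4.138 ppm.
FC to add: 4.138 − 0.5 = 3.638 mg/L as Cl₂.
Cl₂ equivalent: 3.638 mg/L × 635,880 L = 2313 g.
Product at 88.4% available Cl: 2313 / 0.884 = 2617 g.

2.62 kg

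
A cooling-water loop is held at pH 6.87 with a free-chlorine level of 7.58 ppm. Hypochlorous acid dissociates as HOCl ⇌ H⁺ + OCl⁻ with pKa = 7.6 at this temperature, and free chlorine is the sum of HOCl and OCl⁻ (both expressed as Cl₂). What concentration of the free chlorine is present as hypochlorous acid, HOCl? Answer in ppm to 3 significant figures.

6.39 ppm

[OCl⁻]/[HOCl] = 10^(pH − pKa) = 10^(6.87 − 7.6) = 10^-0.73 = 0.1862.
Fraction as HOCl = 1 / (1 + 0.1862) = 0.843.
HOCl = 0.843 × 7.58 ppm = 6.39 ppm.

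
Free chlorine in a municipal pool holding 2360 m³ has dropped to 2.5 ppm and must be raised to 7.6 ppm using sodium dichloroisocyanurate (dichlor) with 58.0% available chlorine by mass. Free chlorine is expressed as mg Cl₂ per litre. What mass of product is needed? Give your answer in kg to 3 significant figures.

20.8 kg

Volume: 2360 m³ = 2,360,000 L.
Chlorine deficit: 7.6 − 2.5 = 5.1 ppm = 5.1 mg/L as Cl₂.
Cl₂ equivalent needed: 5.1 mg/L × 2,360,000 L = 12,040,000 mg = 12,040 g.
Product at 58.0% available chlorine: 12,040 / 0.58 = 20,750 g.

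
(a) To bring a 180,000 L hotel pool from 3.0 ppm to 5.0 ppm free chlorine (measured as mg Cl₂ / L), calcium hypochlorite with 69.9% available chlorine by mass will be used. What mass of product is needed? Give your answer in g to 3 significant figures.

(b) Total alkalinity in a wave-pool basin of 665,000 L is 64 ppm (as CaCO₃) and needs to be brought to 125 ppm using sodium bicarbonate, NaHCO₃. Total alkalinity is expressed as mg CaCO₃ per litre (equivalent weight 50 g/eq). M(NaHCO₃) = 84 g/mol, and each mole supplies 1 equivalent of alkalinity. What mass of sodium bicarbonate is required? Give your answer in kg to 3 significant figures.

(a) Chlorine deficit: 5.0 − 3.0 = 2 ppm = 2 mg/L as Cl₂.
(a) Cl₂ equivalent needed: 2 mg/L × 180,000 L = 360,000 mg = 360 g.
(a) Product at 69.9% available chlorine: 360 / 0.699 = 515 g.

(b) Alkalinity to add: (125 − 64) = 61 mg/L as CaCO₃ × 665,000 L = 40,560 g as CaCO₃.
(b) Equivalents: 40,560 g ÷ 50 g/eq = 811.3 eq.
(b) NaHCO₃ supplies 1 eq per mole → 811.3 mol.
(b) Mass: 811.3 mol × 84 g/mol = 68,150 g.

(a) 515 g; (b) 68.1 kg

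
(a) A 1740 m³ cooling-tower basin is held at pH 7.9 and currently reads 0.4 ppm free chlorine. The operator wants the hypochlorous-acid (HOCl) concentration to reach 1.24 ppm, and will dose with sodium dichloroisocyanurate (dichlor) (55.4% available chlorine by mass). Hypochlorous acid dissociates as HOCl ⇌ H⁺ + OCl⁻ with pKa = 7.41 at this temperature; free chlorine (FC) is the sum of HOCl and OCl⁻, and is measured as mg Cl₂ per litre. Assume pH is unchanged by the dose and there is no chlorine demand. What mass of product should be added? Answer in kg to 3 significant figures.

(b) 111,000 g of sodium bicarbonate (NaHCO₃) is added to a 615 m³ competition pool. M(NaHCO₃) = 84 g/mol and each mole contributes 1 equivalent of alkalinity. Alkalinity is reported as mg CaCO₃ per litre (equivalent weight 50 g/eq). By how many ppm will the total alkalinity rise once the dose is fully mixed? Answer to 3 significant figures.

(a) Volume: 1740 m³ = 1,740,000 L.
(a) [OCl⁻]/[HOCl] = 10^(pH − pKa) = 10^(7.9 − 7.41) = 3.09; fraction as HOCl = 1/(1 + 3.09) = 0.2445.
(a) Free chlorine required for 1.24 ppm HOCl: 1.24 / 0.2445 = 5.072 ppm.
(a) FC to add: 5.072 − 0.4 = 4.672 mg/L as Cl₂.
(a) Cl₂ equivalent: 4.672 mg/L × 1,740,000 L = 8129 g.
(a) Product at 55.4% available Cl: 8129 / 0.554 = 14,670 g.

(b) Volume: 615 m³ = 615,000 L.
(b) Moles of NaHCO₃: 111,000 g ÷ 84 g/mol = 1321 mol → 1321 eq of alkalinity.
(b) As CaCO₃: 1321 eq × 50 g/eq = 66,070 g.
(b) Rise: 66,070 g / 615,000 L × 1000 = 107.4 mg/L.

(a) 14.7 kg; (b) 107 ppm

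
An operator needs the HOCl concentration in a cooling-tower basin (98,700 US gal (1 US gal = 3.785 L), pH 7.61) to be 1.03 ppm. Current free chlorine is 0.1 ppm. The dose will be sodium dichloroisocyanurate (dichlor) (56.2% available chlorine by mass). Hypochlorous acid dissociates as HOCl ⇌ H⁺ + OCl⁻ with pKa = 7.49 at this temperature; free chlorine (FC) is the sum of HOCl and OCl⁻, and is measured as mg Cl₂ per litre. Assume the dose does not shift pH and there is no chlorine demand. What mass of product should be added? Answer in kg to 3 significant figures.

Volume: 98,700 US gal × 3.785 L/gal = 373,580 L.
[OCl⁻]/[HOCl] = 10^(pH − pKa) = 10^(7.61 − 7.49) = 1.318; fraction as HOCl = 1/(1 + 1.318) = 0.4314.
Free chlorine required for 1.03 ppm HOCl: 1.03 / 0.4314 = 2.388 ppm.
FC to add: 2.388 − 0.1 = 2.288 mg/L as Cl₂.
Cl₂ equivalent: 2.288 mg/L × 373,580 L = 854.7 g.
Product at 56.2% available Cl: 854.7 / 0.562 = 1521 g.

1.52 kg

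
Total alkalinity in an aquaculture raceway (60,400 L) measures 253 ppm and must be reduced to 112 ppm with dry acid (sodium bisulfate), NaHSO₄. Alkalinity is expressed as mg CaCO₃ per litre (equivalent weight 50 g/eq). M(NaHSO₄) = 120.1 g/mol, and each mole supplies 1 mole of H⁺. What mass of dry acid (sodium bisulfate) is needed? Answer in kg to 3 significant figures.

20.5 kg

Alkalinity to neutralize: (253 − 112) = 141 mg/L as CaCO₃ × 60,400 L = 8516 g as CaCO₃.
Equivalents of H⁺ required: 8516 ÷ 50 g/eq = 170.3 eq = 170.3 mol NaHSO₄.
Mass of NaHSO₄: 170.3 × 120.1 = 20,460 g.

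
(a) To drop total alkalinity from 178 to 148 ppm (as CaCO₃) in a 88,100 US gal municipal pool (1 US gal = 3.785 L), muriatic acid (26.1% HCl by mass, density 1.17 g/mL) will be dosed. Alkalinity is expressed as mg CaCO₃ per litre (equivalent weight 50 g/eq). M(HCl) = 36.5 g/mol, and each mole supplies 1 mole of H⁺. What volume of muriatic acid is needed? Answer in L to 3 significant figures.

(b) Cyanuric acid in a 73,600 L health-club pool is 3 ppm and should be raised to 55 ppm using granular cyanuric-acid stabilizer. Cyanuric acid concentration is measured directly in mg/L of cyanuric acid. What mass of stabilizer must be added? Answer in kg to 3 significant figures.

(a) 23.9 L; (b) 3.83 kg

(a) Volume: 88,100 US gal × 3.785 L/gal = 333,458 L.
(a) Alkalinity to neutralize: (178 − 148) = 30 mg/L as CaCO₃ × 333,458 L = 10,000 g as CaCO₃.
(a) Equivalents of H⁺ required: 10,000 ÷ 50 g/eq = 200.1 eq = 200.1 mol HCl.
(a) Mass of HCl: 200.1 × 36.5 = 7303 g.
(a) Mass of 26.1% solution: 7303 / 0.261 = 27,980 g.
(a) Volume: 27,980 g ÷ 1.17 g/mL = 23,910 mL.

(b) CYA to add: (55 − 3) = 52 mg/L × 73,600 L = 3827 g cyanuric acid.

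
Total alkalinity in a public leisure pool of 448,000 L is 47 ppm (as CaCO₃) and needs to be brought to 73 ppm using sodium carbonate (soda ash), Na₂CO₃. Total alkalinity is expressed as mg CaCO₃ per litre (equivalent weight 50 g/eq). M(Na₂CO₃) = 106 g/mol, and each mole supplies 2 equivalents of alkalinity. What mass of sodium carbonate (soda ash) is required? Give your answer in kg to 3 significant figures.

Alkalinity to add: (73 − 47) = 26 mg/L as CaCO₃ × 448,000 L = 11,650 g as CaCO₃.
Equivalents: 11,650 g ÷ 50 g/eq = 233 eq.
Each mole of Na₂CO₃ supplies 2 eq, so 233 / 2 = 116.5 mol.
Mass: 116.5 mol × 106 g/mol = 12,350 g.

12.3 kg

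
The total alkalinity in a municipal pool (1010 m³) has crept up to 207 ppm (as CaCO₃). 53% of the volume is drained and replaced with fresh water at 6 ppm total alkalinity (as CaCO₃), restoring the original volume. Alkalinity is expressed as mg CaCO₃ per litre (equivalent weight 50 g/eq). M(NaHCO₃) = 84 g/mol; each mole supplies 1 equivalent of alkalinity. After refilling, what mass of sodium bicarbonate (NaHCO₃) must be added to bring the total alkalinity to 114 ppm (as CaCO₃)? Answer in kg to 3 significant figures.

23.0 kg

Volume: 1010 m³ = 1,010,000 L.
After draining 53% and refilling: 207 × 0.47 + 6 × 0.53 = 100.47 ppm.
Deficit to target: 114 − 100.47 = 13.53 mg/L.
As CaCO₃: 13.53 mg/L × 1,010,000 L = 13,670 g; ÷ 50 g/eq ÷ 1 = 273.3 mol NaHCO₃.
Mass: 273.3 × 84 = 22,960 g.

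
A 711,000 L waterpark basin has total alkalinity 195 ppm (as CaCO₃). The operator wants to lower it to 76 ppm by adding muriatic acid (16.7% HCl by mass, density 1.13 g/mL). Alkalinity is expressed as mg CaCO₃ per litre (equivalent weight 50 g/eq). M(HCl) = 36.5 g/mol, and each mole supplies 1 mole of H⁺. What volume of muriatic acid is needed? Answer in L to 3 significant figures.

Alkalinity to neutralize: (195 − 76) = 119 mg/L as CaCO₃ × 711,000 L = 84,610 g as CaCO₃.
Equivalents of H⁺ required: 84,610 ÷ 50 g/eq = 1692 eq = 1692 mol HCl.
Mass of HCl: 1692 × 36.5 = 61,760 g.
Mass of 16.7% solution: 61,760 / 0.167 = 369,800 g.
Volume: 369,800 g ÷ 1.13 g/mL = 327,300 mL.

327 L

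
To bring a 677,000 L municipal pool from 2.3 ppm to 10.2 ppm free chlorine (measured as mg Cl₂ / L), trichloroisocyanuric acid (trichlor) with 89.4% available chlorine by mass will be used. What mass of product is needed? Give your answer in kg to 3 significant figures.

5.98 kg

Chlorine deficit: 10.2 − 2.3 = 7.9 ppm = 7.9 mg/L as Cl₂.
Cl₂ equivalent needed: 7.9 mg/L × 677,000 L = 5,348,000 mg = 5348 g.
Product at 89.4% available chlorine: 5348 / 0.894 = 5982 g.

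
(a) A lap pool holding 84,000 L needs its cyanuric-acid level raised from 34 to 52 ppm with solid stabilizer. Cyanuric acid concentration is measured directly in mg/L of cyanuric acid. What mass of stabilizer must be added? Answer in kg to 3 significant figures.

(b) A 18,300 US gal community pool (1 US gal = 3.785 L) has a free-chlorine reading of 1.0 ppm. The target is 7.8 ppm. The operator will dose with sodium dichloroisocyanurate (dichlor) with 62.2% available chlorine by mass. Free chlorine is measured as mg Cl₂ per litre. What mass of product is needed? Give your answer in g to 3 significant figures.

(a) 1.51 kg; (b) 757 g

(a) CYA to add: (52 − 34) = 18 mg/L × 84,000 L = 1512 g cyanuric acid.

(b) Volume: 18,300 US gal × 3.785 L/gal = 69,266 L.
(b) Chlorine deficit: 7.8 − 1.0 = 6.8 ppm = 6.8 mg/L as Cl₂.
(b) Cl₂ equivalent needed: 6.8 mg/L × 69,266 L = 471,000 mg = 471 g.
(b) Product at 62.2% available chlorine: 471 / 0.622 = 757.2 g.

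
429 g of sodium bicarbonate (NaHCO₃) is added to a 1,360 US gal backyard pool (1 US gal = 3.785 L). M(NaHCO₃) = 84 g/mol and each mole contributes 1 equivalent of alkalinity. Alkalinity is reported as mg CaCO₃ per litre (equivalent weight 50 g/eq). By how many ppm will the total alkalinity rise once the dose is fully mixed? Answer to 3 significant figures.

49.6 ppm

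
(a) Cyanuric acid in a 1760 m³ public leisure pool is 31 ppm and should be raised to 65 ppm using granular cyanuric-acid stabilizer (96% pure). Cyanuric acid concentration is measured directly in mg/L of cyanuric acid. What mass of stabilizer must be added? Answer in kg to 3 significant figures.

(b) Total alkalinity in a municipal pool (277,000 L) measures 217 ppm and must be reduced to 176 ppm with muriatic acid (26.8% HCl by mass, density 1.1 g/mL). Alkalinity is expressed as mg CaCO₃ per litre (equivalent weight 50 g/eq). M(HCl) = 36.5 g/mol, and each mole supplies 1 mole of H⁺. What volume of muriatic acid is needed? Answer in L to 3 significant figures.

(a) Volume: 1760 m³ = 1,760,000 L.
(a) CYA to add: (65 − 31) = 34 mg/L × 1,760,000 L = 59,840 g cyanuric acid.
(a) At 96% purity: 59,840 / 0.96 = 62,330 g product.

(b) Alkalinity to neutralize: (217 − 176) = 41 mg/L as CaCO₃ × 277,000 L = 11,360 g as CaCO₃.
(b) Equivalents of H⁺ required: 11,360 ÷ 50 g/eq = 227.1 eq = 227.1 mol HCl.
(b) Mass of HCl: 227.1 × 36.5 = 8291 g.
(b) Mass of 26.8% solution: 8291 / 0.268 = 30,940 g.
(b) Volume: 30,940 g ÷ 1.1 g/mL = 28,120 mL.

(a) 62.3 kg; (b) 28.1 L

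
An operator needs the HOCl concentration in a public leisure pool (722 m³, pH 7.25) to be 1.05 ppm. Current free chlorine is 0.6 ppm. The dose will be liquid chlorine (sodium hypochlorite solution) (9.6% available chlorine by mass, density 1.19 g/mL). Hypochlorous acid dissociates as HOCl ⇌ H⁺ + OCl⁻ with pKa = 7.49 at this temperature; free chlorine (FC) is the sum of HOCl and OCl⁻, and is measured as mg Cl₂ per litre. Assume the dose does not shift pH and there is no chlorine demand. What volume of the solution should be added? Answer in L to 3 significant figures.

Volume: 722 m³ = 722,000 L.
[OCl⁻]/[HOCl] = 10^(pH − pKa) = 10^(7.25 − 7.49) = 0.5754; fraction as HOCl = 1/(1 + 0.5754) = 0.6347.
Free chlorine required for 1.05 ppm HOCl: 1.05 / 0.6347 = 1.654 ppm.
FC to add: 1.654 − 0.6 = 1.054 mg/L as Cl₂.
Cl₂ equivalent: 1.054 mg/L × 722,000 L = 761.1 g.
Product at 9.6% available Cl: 761.1 / 0.096 = 7929 g.
Volume: 7929 g ÷ 1.19 g/mL = 6663 mL.

6.66 L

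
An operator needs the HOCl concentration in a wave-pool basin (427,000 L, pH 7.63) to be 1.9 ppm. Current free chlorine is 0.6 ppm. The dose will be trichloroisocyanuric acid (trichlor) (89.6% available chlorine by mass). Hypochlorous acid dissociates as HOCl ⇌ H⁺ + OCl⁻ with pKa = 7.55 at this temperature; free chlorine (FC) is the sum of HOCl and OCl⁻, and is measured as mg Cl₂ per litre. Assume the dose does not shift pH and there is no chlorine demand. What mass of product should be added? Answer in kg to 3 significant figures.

[OCl⁻]/[HOCl] = 10^(pH − pKa) = 10^(7.63 − 7.55) = 1.202; fraction as HOCl = 1/(1 + 1.202) = 0.4541.
Free chlorine required for 1.9 ppm HOCl: 1.9 / 0.4541 = 4.184 ppm.
FC to add: 4.184 − 0.6 = 3.584 mg/L as Cl₂.
Cl₂ equivalent: 3.584 mg/L × 427,000 L = 1530 g.
Product at 89.6% available Cl: 1530 / 0.896 = 1708 g.

1.71 kg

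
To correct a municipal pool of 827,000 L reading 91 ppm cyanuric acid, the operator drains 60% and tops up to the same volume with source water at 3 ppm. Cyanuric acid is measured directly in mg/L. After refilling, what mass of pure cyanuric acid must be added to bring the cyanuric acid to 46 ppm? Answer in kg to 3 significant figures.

6.45 kg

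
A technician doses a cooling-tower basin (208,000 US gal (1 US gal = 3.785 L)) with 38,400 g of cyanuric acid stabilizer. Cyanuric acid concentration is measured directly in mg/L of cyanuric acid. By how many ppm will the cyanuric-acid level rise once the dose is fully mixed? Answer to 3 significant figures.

48.8 ppm

Volume: 208,000 US gal × 3.785 L/gal = 787,280 L.
Rise: 38,400 g / 787,280 L × 1000 = 48.78 mg/L.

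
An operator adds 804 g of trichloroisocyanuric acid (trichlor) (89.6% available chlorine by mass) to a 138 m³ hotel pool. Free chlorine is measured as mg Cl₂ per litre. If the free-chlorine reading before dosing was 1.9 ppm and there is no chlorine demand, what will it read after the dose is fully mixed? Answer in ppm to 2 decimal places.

7.12 ppm

Volume: 138 m³ = 138,000 L.
Available chlorine delivered: 804 g × 0.896 = 720.4 g as Cl₂.
Concentration rise: 720.4 g / 138,000 L = 5.22 mg/L = 5.22 ppm.
Final FC: 1.9 + 5.22 = 7.12 ppm.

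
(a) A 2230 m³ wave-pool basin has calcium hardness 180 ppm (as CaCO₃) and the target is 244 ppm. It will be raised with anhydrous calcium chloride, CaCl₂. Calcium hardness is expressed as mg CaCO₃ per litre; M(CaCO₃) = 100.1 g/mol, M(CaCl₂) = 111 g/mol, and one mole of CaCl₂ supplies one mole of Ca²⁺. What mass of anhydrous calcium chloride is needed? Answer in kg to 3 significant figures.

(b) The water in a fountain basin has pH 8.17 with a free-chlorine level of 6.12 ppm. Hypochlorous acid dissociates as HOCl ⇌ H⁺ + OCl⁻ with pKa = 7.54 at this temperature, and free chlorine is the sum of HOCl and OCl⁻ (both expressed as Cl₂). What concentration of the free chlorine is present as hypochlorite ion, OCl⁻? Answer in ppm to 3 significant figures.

(a) Volume: 2230 m³ = 2,230,000 L.
(a) Hardness to add: (244 − 180) = 64 mg/L as CaCO₃ × 2,230,000 L = 142,700 g as CaCO₃.
(a) Moles of Ca²⁺ (1 mol Ca²⁺ ≡ 1 mol CaCO₃): 142,700 / 100.1 g/mol = 1426 mol.
(a) Mass of CaCl₂: 1426 × 111 = 158,300 g.

(b) [OCl⁻]/[HOCl] = 10^(pH − pKa) = 10^(8.17 − 7.54) = 10^0.63 = 4.266.
(b) Fraction as HOCl = 1 / (1 + 4.266) = 0.1899.
(b) OCl⁻ = (1 − 0.1899) × 6.12 ppm = 4.958 ppm.

(a) 158 kg; (b) 4.96 ppm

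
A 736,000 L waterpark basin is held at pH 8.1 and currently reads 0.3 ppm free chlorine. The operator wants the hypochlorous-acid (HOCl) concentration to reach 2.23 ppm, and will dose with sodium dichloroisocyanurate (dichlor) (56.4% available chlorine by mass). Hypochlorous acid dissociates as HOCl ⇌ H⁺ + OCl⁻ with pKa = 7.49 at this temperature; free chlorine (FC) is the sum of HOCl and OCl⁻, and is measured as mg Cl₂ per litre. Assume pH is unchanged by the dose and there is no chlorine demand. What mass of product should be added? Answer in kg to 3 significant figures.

14.4 kg

[OCl⁻]/[HOCl] = 10^(pH − pKa) = 10^(8.1 − 7.49) = 4.074; fraction as HOCl = 1/(1 + 4.074) = 0.1971.
Free chlorine required for 2.23 ppm HOCl: 2.23 / 0.1971 = 11.31 ppm.
FC to add: 11.31 − 0.3 = 11.01 mg/L as Cl₂.
Cl₂ equivalent: 11.01 mg/L × 736,000 L = 8107 g.
Product at 56.4% available Cl: 8107 / 0.564 = 14,370 g.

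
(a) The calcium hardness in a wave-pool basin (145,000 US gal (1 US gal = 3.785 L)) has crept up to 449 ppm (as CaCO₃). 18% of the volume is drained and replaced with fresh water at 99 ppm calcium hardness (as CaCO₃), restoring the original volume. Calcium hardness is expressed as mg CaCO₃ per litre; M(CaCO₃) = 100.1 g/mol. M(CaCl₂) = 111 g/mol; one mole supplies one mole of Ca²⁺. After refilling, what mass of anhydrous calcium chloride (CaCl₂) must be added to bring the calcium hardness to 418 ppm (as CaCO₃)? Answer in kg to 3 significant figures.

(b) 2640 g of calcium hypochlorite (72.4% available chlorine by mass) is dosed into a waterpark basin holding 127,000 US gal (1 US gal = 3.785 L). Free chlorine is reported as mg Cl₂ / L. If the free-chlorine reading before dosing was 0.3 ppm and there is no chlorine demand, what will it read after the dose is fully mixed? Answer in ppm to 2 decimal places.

(a) 19.5 kg; (b) 4.28 ppm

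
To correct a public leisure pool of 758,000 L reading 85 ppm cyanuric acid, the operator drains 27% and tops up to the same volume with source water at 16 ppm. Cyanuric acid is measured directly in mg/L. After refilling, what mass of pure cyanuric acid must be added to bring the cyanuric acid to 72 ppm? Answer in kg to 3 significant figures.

After draining 27% and refilling: 85 × 0.73 + 16 × 0.27 = 66.37 ppm.
Deficit to target: 72 − 66.37 = 5.63 mg/L.
Mass: 5.63 mg/L × 758,000 L = 4268 g cyanuric acid.

4.27 kg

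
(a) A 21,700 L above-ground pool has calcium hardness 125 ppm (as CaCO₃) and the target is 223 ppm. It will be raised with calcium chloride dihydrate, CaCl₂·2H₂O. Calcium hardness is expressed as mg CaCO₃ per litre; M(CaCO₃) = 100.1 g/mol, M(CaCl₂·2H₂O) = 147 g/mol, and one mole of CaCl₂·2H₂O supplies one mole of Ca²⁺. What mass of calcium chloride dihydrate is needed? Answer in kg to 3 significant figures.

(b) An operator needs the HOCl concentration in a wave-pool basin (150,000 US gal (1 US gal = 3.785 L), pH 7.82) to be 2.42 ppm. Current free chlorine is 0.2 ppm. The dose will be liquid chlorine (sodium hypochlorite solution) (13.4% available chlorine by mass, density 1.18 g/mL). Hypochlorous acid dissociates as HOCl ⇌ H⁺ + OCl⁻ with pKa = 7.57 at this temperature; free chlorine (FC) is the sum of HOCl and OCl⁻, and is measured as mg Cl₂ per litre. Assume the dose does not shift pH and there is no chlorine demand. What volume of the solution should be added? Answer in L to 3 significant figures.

(a) 3.12 kg; (b) 23.4 L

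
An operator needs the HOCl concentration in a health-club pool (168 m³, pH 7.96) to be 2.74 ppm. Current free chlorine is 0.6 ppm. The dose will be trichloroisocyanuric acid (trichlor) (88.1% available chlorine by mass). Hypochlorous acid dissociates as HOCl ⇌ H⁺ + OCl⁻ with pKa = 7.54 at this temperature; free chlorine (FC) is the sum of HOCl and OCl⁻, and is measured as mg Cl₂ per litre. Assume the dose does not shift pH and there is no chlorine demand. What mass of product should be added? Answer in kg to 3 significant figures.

1.78 kg

Volume: 168 m³ = 168,000 L.
[OCl⁻]/[HOCl] = 10^(pH − pKa) = 10^(7.96 − 7.54) = 2.63; fraction as HOCl = 1/(1 + 2.63) = 0.2755.
Free chlorine required for 2.74 ppm HOCl: 2.74 / 0.2755 = 9.947 ppm.
FC to add: 9.947 − 0.6 = 9.347 mg/L as Cl₂.
Cl₂ equivalent: 9.347 mg/L × 168,000 L = 1570 g.
Product at 88.1% available Cl: 1570 / 0.881 = 1782 g.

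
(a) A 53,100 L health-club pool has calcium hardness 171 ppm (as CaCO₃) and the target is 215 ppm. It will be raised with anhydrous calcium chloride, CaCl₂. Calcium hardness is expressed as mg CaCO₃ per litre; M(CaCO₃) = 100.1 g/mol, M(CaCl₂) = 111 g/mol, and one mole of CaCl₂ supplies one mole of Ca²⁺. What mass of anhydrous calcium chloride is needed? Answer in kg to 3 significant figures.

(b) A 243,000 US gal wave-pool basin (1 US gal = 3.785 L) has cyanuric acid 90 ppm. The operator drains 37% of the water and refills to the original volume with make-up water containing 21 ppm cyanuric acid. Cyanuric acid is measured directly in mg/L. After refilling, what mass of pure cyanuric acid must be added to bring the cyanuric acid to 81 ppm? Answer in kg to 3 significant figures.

(a) 2.59 kg; (b) 15.2 kg

(a) Hardness to add: (215 − 171) = 44 mg/L as CaCO₃ × 53,100 L = 2336 g as CaCO₃.
(a) Moles of Ca²⁺ (1 mol Ca²⁺ ≡ 1 mol CaCO₃): 2336 / 100.1 g/mol = 23.34 mol.
(a) Mass of CaCl₂: 23.34 × 111 = 2591 g.

(b) Volume: 243,000 US gal × 3.785 L/gal = 919,755 L.
(b) After draining 37% and refilling: 90 × 0.63 + 21 × 0.37 = 64.47 ppm.
(b) Deficit to target: 81 − 64.47 = 16.53 mg/L.
(b) Mass: 16.53 mg/L × 919,755 L = 15,200 g cyanuric acid.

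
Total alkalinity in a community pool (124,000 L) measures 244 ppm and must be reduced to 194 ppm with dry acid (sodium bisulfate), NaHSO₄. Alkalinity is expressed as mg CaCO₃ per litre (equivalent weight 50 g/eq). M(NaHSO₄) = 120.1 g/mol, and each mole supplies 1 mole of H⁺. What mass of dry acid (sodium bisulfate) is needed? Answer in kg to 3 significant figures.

Alkalinity to neutralize: (244 − 194) = 50 mg/L as CaCO₃ × 124,000 L = 6200 g as CaCO₃.
Equivalents of H⁺ required: 6200 ÷ 50 g/eq = 124 eq = 124 mol NaHSO₄.
Mass of NaHSO₄: 124 × 120.1 = 14,890 g.

14.9 kg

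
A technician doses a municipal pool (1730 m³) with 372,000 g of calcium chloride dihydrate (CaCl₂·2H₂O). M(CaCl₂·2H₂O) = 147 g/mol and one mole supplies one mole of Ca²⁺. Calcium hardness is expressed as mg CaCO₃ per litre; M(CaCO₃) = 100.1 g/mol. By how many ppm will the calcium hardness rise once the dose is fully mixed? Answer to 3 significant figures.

146 ppm

Volume: 1730 m³ = 1,730,000 L.
Moles of Ca²⁺: 372,000 g ÷ 147 g/mol = 2531 mol.
As CaCO₃: 2531 mol × 100.1 g/mol = 253,300 g.
Rise: 253,300 g / 1,730,000 L × 1000 = 146.4 mg/L.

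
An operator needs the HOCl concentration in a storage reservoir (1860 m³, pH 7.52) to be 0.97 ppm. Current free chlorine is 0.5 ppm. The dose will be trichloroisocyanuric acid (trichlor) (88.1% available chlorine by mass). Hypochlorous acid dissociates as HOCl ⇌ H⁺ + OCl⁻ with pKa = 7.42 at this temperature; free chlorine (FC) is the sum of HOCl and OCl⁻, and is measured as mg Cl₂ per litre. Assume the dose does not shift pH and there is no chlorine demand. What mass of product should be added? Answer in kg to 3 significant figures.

Volume: 1860 m³ = 1,860,000 L.
[OCl⁻]/[HOCl] = 10^(pH − pKa) = 10^(7.52 − 7.42) = 1.259; fraction as HOCl = 1/(1 + 1.259) = 0.4427.
Free chlorine required for 0.97 ppm HOCl: 0.97 / 0.4427 = 2.191 ppm.
FC to add: 2.191 − 0.5 = 1.691 mg/L as Cl₂.
Cl₂ equivalent: 1.691 mg/L × 1,860,000 L = 3146 g.
Product at 88.1% available Cl: 3146 / 0.881 = 3570 g.

3.57 kg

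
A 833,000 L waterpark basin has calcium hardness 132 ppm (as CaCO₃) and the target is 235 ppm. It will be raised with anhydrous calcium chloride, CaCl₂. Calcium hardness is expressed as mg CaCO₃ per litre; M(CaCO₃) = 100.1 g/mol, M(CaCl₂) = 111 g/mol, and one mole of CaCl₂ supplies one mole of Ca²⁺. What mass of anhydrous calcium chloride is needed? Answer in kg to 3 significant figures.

Hardness to add: (235 − 132) = 103 mg/L as CaCO₃ × 833,000 L = 85,800 g as CaCO₃.
Moles of Ca²⁺ (1 mol Ca²⁺ ≡ 1 mol CaCO₃): 85,800 / 100.1 g/mol = 857.1 mol.
Mass of CaCl₂: 857.1 × 111 = 95,140 g.

95.1 kg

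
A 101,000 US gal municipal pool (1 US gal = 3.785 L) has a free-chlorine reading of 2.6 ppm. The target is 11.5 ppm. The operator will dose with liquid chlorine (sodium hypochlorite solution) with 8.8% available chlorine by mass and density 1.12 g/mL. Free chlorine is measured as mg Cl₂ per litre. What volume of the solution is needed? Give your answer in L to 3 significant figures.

34.5 L

Volume: 101,000 US gal × 3.785 L/gal = 382,285 L.
Chlorine deficit: 11.5 − 2.6 = 8.9 ppm = 8.9 mg/L as Cl₂.
Cl₂ equivalent needed: 8.9 mg/L × 382,285 L = 3,402,000 mg = 3402 g.
Product at 8.8% available chlorine: 3402 / 0.088 = 38,660 g.
Volume at density 1.12 g/mL: 38,660 g ÷ 1.12 g/mL = 34,520 mL.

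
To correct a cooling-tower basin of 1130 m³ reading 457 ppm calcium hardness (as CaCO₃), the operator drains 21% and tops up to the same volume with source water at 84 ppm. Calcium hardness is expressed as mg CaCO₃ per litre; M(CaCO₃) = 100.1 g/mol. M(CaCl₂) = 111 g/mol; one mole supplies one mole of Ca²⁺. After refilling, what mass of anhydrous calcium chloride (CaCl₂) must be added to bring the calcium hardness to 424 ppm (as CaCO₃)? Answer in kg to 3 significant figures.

Volume: 1130 m³ = 1,130,000 L.
After draining 21% and refilling: 457 × 0.79 + 84 × 0.21 = 378.67 ppm.
Deficit to target: 424 − 378.67 = 45.33 mg/L.
As CaCO₃: 45.33 mg/L × 1,130,000 L = 51,220 g; ÷ 100.1 = 511.7 mol Ca²⁺.
Mass: 511.7 × 111 = 56,800 g.

56.8 kg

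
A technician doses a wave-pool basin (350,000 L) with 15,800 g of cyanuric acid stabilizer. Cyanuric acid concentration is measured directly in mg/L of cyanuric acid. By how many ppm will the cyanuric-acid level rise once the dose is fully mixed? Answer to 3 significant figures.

45.1 ppm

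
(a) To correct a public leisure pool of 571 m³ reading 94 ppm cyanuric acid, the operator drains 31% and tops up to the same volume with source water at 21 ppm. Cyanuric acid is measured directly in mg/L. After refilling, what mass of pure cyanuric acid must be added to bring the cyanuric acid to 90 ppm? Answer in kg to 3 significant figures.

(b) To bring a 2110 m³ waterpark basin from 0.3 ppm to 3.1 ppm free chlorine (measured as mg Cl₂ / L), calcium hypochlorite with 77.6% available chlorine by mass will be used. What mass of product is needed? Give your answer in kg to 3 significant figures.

(a) Volume: 571 m³ = 571,000 L.
(a) After draining 31% and refilling: 94 × 0.69 + 21 × 0.31 = 71.37 ppm.
(a) Deficit to target: 90 − 71.37 = 18.63 mg/L.
(a) Mass: 18.63 mg/L × 571,000 L = 10,640 g cyanuric acid.

(b) Volume: 2110 m³ = 2,110,000 L.
(b) Chlorine deficit: 3.1 − 0.3 = 2.8 ppm = 2.8 mg/L as Cl₂.
(b) Cl₂ equivalent needed: 2.8 mg/L × 2,110,000 L = 5,908,000 mg = 5908 g.
(b) Product at 77.6% available chlorine: 5908 / 0.776 = 7613 g.

(a) 10.6 kg; (b) 7.61 kg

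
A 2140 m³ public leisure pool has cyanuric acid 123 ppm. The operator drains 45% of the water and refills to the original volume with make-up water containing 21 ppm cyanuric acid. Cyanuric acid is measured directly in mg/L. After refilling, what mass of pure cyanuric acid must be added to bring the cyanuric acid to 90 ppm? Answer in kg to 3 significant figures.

Volume: 2140 m³ = 2,140,000 L.
After draining 45% and refilling: 123 × 0.55 + 21 × 0.45 = 77.1 ppm.
Deficit to target: 90 − 77.1 = 12.9 mg/L.
Mass: 12.9 mg/L × 2,140,000 L = 27,610 g cyanuric acid.

27.6 kg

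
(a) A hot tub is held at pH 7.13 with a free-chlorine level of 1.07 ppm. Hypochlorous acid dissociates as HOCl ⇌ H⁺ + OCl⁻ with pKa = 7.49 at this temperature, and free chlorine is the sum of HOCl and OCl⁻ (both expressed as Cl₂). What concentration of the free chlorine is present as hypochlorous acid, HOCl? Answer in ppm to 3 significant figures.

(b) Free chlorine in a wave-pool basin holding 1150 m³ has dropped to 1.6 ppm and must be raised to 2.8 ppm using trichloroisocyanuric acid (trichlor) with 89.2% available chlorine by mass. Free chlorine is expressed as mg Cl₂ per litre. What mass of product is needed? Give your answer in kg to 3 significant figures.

(a) [OCl⁻]/[HOCl] = 10^(pH − pKa) = 10^(7.13 − 7.49) = 10^-0.36 = 0.4365.
(a) Fraction as HOCl = 1 / (1 + 0.4365) = 0.6961.
(a) HOCl = 0.6961 × 1.07 ppm = 0.7449 ppm.

(b) Volume: 1150 m³ = 1,150,000 L.
(b) Chlorine deficit: 2.8 − 1.6 = 1.2 ppm = 1.2 mg/L as Cl₂.
(b) Cl₂ equivalent needed: 1.2 mg/L × 1,150,000 L = 1,380,000 mg = 1380 g.
(b) Product at 89.2% available chlorine: 1380 / 0.892 = 1547 g.

(a) 0.745 ppm; (b) 1.55 kg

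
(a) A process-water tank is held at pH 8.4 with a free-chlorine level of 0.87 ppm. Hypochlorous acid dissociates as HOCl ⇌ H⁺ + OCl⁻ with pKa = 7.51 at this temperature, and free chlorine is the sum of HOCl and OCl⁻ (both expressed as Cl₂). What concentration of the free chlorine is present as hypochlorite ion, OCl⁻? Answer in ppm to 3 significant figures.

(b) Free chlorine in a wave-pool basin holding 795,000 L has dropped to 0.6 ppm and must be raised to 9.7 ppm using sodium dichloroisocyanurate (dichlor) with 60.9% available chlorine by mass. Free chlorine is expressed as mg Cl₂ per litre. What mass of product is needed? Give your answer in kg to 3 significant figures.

(a) [OCl⁻]/[HOCl] = 10^(pH − pKa) = 10^(8.4 − 7.51) = 10^0.89 = 7.762.
(a) Fraction as HOCl = 1 / (1 + 7.762) = 0.1141.
(a) OCl⁻ = (1 − 0.1141) × 0.87 ppm = 0.7707 ppm.

(b) Chlorine deficit: 9.7 − 0.6 = 9.1 ppm = 9.1 mg/L as Cl₂.
(b) Cl₂ equivalent needed: 9.1 mg/L × 795,000 L = 7,234,000 mg = 7234 g.
(b) Product at 60.9% available chlorine: 7234 / 0.609 = 11,880 g.

(a) 0.771 ppm; (b) 11.9 kg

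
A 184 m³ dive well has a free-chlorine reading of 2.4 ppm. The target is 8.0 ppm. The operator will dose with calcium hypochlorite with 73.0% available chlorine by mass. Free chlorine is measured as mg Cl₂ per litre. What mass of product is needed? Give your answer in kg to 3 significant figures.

Volume: 184 m³ = 184,000 L.
Chlorine deficit: 8.0 − 2.4 = 5.6 ppm = 5.6 mg/L as Cl₂.
Cl₂ equivalent needed: 5.6 mg/L × 184,000 L = 1,030,000 mg = 1030 g.
Product at 73.0% available chlorine: 1030 / 0.73 = 1412 g.

1.41 kg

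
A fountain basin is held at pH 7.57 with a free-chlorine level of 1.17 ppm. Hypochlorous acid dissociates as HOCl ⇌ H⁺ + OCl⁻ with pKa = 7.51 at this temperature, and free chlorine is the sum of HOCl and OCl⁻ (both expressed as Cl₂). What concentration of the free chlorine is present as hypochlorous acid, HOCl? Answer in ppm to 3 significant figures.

0.545 ppm

[OCl⁻]/[HOCl] = 10^(pH − pKa) = 10^(7.57 − 7.51) = 10^0.06 = 1.148.
Fraction as HOCl = 1 / (1 + 1.148) = 0.4655.
HOCl = 0.4655 × 1.17 ppm = 0.5447 ppm.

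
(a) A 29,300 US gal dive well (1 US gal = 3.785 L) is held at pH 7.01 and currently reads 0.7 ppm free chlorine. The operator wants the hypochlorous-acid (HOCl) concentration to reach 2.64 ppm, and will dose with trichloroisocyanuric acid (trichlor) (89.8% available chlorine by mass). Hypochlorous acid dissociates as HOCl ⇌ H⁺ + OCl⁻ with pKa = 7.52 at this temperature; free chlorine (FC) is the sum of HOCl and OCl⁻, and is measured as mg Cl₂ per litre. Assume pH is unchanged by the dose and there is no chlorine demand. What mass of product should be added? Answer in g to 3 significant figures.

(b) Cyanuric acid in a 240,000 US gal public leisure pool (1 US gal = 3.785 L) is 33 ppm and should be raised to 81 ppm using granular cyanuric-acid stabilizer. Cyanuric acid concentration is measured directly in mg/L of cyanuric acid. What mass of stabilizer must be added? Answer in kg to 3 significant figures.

(a) 340 g; (b) 43.6 kg

(a) Volume: 29,300 US gal × 3.785 L/gal = 110,900 L.
(a) [OCl⁻]/[HOCl] = 10^(pH − pKa) = 10^(7.01 − 7.52) = 0.309; fraction as HOCl = 1/(1 + 0.309) = 0.7639.
(a) Free chlorine required for 2.64 ppm HOCl: 2.64 / 0.7639 = 3.456 ppm.
(a) FC to add: 3.456 − 0.7 = 2.756 mg/L as Cl₂.
(a) Cl₂ equivalent: 2.756 mg/L × 110,900 L = 305.6 g.
(a) Product at 89.8% available Cl: 305.6 / 0.898 = 340.3 g.

(b) Volume: 240,000 US gal × 3.785 L/gal = 908,400 L.
(b) CYA to add: (81 − 33) = 48 mg/L × 908,400 L = 43,600 g cyanuric acid.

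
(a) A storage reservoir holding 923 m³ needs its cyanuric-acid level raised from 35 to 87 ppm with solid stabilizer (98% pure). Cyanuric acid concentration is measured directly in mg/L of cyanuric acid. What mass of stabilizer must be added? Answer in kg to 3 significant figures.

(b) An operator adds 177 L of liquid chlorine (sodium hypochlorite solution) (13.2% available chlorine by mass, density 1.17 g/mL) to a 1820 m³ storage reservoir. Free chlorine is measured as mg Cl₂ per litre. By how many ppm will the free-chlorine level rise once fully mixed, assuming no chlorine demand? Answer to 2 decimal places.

(a) Volume: 923 m³ = 923,000 L.
(a) CYA to add: (87 − 35) = 52 mg/L × 923,000 L = 48,000 g cyanuric acid.
(a) At 98% purity: 48,000 / 0.98 = 48,980 g product.

(b) Volume: 1820 m³ = 1,820,000 L.
(b) Mass of solution: 177 L × 1000 mL/L × 1.17 g/mL = 207,100 g.
(b) Available chlorine delivered: 207,100 g × 0.132 = 27,340 g as Cl₂.
(b) Concentration rise: 27,340 g / 1,820,000 L = 15.02 mg/L = 15.02 ppm.

(a) 49.0 kg; (b) 15.02 ppm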